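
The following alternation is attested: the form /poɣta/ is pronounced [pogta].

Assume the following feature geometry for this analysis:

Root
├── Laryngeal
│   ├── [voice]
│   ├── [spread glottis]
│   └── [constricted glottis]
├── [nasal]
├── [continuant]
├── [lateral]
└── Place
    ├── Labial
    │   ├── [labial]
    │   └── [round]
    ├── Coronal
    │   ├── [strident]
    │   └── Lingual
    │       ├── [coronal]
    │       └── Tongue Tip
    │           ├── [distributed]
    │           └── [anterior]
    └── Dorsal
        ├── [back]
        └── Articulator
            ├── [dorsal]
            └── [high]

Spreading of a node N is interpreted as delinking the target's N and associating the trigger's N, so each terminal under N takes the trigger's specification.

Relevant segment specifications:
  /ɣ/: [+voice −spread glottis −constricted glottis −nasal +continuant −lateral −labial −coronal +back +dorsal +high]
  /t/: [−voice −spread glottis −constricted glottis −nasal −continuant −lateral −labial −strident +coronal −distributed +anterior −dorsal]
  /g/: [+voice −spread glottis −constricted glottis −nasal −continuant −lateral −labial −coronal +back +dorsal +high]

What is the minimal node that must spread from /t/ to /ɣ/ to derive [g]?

[continuant]

The alternation /ɣ/ → [g] changes [continuant] and nothing else.
Since just one terminal is affected and it takes /t/'s value, spreading the terminal [continuant] alone is sufficient and minimal.
[voice], [coronal] — on which /t/ differs from /ɣ/ — are unchanged, so Root cannot have spread; the constituent is no larger than [continuant].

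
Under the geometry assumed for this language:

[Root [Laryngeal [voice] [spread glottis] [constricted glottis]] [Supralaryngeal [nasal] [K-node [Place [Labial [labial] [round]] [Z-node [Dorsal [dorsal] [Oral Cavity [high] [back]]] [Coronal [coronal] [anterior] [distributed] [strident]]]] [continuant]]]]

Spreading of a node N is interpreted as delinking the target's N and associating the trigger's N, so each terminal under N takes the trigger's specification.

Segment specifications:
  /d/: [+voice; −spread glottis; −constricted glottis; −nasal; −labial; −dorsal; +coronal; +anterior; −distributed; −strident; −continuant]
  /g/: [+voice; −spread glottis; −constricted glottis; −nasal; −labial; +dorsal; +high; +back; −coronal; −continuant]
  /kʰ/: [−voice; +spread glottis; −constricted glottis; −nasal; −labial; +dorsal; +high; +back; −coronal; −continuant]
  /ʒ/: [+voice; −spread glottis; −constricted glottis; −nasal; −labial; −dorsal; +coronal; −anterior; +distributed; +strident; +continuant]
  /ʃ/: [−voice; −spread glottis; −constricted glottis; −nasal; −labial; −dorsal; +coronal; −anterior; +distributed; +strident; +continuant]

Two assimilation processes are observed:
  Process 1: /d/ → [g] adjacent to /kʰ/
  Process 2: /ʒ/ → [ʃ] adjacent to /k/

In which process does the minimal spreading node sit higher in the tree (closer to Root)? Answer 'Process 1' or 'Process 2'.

Process 2

Process 1: the features that change are [coronal], [anterior], [distributed], [strident], [dorsal], [high], [back]; the minimal node is Z-node (depth 4).
Process 2 alters [voice]; the lowest dominating node is [voice] (depth 2 from Root).
[voice] (depth 2) sits above Z-node (depth 4), making Process 2 the one with the higher spreading node.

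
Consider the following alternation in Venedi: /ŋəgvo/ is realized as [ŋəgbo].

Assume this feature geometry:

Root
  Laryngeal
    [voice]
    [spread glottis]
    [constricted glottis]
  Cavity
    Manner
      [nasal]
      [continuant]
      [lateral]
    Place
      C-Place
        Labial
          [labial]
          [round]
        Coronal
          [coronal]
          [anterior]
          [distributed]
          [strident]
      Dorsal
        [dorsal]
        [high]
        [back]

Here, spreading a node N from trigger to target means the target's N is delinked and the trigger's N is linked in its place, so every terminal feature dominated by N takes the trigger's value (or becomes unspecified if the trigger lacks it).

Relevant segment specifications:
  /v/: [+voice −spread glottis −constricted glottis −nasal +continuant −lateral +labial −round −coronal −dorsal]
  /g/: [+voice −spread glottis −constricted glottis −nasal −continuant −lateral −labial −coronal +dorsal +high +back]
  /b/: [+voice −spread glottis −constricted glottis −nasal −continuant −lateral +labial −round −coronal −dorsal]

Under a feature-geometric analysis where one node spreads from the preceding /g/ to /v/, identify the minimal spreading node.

/v/ and [b] differ in [continuant]; every other specified feature is identical.
With a single altered terminal, the smallest constituent that could spread is that terminal — [continuant].
[dorsal], [labial] stay as in /v/ although /g/ differs there, so no node dominating them spread; among the remaining candidates [continuant] is the lowest that derives the output.

[continuant]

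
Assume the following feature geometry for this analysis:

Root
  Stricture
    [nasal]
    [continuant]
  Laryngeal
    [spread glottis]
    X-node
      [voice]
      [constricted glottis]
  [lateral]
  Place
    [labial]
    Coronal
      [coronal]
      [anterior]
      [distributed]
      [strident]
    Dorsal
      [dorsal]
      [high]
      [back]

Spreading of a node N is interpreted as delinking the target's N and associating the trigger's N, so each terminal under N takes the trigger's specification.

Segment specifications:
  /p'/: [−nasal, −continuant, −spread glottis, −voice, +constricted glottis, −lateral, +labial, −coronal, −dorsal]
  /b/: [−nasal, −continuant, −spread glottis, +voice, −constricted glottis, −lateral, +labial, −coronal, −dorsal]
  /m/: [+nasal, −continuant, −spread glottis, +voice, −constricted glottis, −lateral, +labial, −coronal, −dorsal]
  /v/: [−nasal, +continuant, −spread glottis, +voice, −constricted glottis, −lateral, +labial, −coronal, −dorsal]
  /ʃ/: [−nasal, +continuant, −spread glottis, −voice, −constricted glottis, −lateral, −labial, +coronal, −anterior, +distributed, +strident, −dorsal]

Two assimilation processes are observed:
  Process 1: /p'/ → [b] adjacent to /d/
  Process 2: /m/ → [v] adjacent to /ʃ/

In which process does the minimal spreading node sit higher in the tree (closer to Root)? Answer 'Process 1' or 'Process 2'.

Process 1: the features that change are [voice], [constricted glottis]; the minimal node is X-node (depth 2).
Process 2: the features that change are [nasal], [continuant]; the minimal node is Stricture (depth 1).
Depth 1 < depth 2; Process 2 involves the structurally higher constituent Stricture.

Process 2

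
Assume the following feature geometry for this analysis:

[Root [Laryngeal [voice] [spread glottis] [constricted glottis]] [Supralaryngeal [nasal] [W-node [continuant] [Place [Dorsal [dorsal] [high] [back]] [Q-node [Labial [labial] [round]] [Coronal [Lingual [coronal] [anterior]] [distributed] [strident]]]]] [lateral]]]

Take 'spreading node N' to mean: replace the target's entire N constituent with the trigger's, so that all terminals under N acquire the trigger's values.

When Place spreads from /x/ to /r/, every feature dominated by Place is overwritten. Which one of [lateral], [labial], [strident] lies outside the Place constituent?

The terminals dominated by Place are [dorsal], [high], [back], [labial], [round], [coronal], [anterior], [distributed], [strident].
Of the listed options, [labial], [strident] are among these and would be overwritten by spreading Place.
But [lateral] is a dependent of Supralaryngeal, outside Place; it is therefore untouched by the spreading.

[lateral]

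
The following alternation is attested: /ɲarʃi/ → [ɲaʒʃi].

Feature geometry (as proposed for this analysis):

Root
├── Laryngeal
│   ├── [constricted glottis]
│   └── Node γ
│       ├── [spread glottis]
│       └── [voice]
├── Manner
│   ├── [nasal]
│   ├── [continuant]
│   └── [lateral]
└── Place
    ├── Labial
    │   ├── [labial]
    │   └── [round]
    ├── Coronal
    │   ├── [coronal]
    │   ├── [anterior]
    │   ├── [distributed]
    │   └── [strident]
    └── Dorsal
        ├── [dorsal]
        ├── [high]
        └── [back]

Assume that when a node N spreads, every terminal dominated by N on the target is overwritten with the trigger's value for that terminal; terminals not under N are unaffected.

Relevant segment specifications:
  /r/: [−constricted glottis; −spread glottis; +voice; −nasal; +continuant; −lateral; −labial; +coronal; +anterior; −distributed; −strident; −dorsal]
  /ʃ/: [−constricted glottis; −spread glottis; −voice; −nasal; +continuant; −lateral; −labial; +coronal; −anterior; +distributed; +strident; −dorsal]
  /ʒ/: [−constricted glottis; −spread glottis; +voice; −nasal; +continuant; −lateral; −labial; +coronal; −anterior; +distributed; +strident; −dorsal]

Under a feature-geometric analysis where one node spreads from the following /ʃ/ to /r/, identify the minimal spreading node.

The alternation /r/ → [ʒ] changes [anterior], [distributed], [strident] and nothing else.
In this geometry the lowest node dominating all of them is Coronal: every daughter of Coronal dominates only a proper subset, so no lower node suffices.
Spreading Coronal from /ʃ/ overwrites each of those terminals with /ʃ/'s values, yielding exactly [ʒ].
[voice], a feature on which the two segments disagree outside Coronal, is unchanged — nothing dominating it spread, and Coronal is the minimal sufficient constituent.

Coronal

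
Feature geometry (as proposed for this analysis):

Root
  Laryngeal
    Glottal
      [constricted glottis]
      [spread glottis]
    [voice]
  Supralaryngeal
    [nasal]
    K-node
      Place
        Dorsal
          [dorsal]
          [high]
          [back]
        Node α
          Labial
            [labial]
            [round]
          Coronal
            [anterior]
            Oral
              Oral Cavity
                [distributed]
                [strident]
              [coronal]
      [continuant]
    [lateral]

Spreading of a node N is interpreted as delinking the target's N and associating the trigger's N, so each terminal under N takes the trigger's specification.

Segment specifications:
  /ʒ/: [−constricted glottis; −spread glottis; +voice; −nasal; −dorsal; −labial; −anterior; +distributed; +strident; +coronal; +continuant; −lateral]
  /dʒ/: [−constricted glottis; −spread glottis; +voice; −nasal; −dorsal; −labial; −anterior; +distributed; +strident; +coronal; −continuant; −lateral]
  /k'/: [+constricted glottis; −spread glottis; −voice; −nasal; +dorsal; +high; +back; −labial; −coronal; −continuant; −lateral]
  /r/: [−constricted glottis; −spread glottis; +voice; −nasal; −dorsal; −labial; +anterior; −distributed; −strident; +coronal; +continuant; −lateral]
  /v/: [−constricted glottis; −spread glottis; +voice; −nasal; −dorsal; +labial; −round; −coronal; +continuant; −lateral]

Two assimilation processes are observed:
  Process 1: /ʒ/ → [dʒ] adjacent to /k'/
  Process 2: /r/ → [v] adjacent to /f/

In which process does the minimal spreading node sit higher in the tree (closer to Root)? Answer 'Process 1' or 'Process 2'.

Process 1 alters [continuant]; the lowest dominating node is [continuant] (depth 3 from Root).
In Process 2, [labial], [round], [coronal], [anterior], [distributed], [strident] change, so the minimal spreading node is Node α at depth 4.
[continuant] (depth 3) sits above Node α (depth 4), making Process 1 the one with the higher spreading node.

Process 1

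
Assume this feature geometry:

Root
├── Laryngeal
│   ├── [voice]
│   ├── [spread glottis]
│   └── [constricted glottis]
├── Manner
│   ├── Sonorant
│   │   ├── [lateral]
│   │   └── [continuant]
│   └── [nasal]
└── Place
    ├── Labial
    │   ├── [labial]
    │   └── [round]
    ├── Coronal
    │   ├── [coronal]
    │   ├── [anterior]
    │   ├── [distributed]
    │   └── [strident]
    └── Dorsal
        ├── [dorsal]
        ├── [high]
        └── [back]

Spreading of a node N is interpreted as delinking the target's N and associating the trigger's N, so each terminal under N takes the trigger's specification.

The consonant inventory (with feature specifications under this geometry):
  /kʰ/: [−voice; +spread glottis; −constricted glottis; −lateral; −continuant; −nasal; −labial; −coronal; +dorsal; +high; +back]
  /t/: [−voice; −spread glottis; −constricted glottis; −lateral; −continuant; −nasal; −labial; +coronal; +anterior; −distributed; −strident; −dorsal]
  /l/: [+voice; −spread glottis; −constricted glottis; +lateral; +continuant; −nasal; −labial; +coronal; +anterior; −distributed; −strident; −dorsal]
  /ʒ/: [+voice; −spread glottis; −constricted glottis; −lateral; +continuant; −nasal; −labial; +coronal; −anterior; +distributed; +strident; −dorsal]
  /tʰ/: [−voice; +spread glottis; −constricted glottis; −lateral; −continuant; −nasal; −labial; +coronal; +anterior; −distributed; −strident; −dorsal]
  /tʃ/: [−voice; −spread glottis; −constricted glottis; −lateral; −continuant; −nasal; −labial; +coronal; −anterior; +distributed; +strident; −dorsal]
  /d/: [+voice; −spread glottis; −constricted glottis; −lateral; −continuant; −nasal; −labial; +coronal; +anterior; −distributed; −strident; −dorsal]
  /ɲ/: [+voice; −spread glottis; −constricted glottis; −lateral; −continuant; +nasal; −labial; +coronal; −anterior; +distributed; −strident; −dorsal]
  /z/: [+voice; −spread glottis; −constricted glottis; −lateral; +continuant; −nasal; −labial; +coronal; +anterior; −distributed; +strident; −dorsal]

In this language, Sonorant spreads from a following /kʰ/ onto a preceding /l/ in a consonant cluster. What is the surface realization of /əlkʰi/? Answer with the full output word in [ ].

[ədkʰi]

The Sonorant node dominates the terminals [lateral], [continuant].
Spreading Sonorant from /kʰ/ onto /l/ replaces those values with /kʰ/'s: [−lateral], [−continuant]. Features outside Sonorant ([voice], [spread glottis], [constricted glottis], …) stay as in /l/.
This feature bundle is that of [d], so /əlkʰi/ surfaces as [ədkʰi].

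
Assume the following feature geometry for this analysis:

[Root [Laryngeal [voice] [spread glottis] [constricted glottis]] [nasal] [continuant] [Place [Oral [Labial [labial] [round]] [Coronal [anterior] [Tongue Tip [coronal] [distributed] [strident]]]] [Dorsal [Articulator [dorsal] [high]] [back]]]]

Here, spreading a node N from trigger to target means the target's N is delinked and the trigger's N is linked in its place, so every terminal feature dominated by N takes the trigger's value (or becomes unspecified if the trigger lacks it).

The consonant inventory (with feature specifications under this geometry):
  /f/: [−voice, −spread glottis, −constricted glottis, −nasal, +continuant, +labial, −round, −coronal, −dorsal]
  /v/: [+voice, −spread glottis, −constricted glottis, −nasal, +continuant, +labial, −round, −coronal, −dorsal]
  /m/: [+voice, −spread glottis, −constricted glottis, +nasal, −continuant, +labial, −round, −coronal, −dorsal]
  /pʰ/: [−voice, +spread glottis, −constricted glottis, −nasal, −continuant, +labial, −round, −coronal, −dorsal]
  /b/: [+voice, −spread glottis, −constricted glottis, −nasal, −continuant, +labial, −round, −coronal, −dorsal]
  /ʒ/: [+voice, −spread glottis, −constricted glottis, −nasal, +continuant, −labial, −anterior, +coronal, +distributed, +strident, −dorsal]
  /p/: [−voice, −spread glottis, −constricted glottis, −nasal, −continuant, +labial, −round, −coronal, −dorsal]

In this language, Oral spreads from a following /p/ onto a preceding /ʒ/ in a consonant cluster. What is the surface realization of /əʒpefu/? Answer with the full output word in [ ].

[əvpefu]

The Oral node dominates the terminals [labial], [round], [anterior], [coronal], [distributed], [strident].
The target acquires /p/'s values for everything under Oral — [+labial], [−round], [−coronal] — while keeping its own [voice], [spread glottis], [constricted glottis], ….
The resulting bundle matches /v/ in the inventory; substituting it for /ʒ/ gives [əvpefu].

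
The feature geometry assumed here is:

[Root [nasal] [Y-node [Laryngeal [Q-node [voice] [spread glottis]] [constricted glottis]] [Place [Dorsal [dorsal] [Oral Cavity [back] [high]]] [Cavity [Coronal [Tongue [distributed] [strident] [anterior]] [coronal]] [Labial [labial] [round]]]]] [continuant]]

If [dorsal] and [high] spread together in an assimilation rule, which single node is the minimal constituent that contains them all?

[dorsal]: Root → Y-node → Place → Dorsal → [dorsal].
[high]: Root → Y-node → Place → Dorsal → Oral Cavity → [high].
These paths first converge at Dorsal; no daughter of Dorsal dominates all 2 features, so Dorsal is the minimal constituent.

Dorsal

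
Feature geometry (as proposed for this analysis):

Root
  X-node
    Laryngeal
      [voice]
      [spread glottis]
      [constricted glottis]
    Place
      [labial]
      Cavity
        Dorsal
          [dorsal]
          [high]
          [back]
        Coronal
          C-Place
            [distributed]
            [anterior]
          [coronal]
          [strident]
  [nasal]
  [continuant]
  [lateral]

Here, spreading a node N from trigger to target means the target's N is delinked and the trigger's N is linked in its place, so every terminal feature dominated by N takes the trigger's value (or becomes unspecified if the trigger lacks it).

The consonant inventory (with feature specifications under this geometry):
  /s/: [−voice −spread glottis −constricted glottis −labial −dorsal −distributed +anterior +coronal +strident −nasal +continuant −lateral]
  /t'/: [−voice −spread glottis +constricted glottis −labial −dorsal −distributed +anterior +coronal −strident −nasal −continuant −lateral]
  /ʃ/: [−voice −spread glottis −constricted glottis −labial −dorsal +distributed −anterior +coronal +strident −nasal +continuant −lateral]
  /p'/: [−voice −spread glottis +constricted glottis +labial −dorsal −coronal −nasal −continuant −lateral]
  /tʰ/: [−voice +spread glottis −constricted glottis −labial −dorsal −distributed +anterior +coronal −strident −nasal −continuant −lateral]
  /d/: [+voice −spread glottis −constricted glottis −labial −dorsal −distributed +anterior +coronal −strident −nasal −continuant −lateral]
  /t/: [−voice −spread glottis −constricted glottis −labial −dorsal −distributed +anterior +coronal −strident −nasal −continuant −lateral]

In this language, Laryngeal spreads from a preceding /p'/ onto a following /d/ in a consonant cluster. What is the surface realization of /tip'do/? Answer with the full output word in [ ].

Terminals under Laryngeal in this geometry: [voice], [spread glottis], [constricted glottis].
Spreading Laryngeal from /p'/ onto /d/ replaces those values with /p'/'s: [−voice], [−spread glottis], [+constricted glottis]. Features outside Laryngeal ([labial], [dorsal], [distributed], …) stay as in /d/.
The resulting bundle matches /t'/ in the inventory; substituting it for /d/ gives [tip't'o].

[tip't'o]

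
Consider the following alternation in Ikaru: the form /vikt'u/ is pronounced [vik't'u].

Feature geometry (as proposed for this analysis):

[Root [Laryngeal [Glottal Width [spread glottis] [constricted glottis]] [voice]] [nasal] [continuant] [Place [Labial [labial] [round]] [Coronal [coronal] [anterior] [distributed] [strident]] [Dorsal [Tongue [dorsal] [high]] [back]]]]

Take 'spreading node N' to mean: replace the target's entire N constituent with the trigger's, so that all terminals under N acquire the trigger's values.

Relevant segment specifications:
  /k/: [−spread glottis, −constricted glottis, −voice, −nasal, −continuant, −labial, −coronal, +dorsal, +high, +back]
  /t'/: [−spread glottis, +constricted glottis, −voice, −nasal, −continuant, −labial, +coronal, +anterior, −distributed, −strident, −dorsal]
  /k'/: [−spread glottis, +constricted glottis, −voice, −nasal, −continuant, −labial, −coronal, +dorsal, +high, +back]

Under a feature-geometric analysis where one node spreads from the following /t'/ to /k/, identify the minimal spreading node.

[constricted glottis]

Comparing /k/ with its surface form [k'], the only feature that changes is [constricted glottis].
With a single altered terminal, the smallest constituent that could spread is that terminal — [constricted glottis].
[coronal], [dorsal] stay as in /k/ although /t'/ differs there, so no node dominating them spread; among the remaining candidates [constricted glottis] is the lowest that derives the output.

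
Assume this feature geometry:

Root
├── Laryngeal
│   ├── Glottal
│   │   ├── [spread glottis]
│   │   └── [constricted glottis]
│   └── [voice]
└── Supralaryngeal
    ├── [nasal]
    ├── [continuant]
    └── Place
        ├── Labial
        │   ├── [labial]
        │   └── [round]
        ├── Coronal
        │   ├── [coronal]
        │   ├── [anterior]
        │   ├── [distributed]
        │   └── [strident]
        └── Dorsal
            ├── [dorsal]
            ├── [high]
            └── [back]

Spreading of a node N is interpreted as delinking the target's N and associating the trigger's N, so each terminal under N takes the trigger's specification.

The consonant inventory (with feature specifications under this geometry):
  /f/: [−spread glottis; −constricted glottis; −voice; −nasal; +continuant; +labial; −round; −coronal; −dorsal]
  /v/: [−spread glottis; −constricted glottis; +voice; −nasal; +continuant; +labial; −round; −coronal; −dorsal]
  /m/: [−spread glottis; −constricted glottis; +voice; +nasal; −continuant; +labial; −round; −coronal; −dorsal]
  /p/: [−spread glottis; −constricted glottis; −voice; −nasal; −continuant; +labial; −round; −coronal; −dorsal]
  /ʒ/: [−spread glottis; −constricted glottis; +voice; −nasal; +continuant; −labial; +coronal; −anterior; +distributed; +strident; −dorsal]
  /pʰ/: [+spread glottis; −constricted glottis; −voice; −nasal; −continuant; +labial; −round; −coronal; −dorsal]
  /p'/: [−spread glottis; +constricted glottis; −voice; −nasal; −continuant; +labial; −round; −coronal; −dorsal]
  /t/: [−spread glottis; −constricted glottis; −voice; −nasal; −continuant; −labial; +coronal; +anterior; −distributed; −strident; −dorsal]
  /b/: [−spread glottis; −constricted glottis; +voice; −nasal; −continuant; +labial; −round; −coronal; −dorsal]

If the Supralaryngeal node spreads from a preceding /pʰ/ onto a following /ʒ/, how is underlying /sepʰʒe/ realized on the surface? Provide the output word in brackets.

Terminals under Supralaryngeal in this geometry: [nasal], [continuant], [labial], [round], [coronal], [anterior], [distributed], [strident], [dorsal], [high], [back].
The target acquires /pʰ/'s values for everything under Supralaryngeal — [−nasal], [−continuant], [+labial], [−round], [−coronal], [−dorsal] — while keeping its own [spread glottis], [constricted glottis], [voice].
Among the inventory, only /b/ has exactly this specification, giving the surface form [sepʰbe].

[sepʰbe]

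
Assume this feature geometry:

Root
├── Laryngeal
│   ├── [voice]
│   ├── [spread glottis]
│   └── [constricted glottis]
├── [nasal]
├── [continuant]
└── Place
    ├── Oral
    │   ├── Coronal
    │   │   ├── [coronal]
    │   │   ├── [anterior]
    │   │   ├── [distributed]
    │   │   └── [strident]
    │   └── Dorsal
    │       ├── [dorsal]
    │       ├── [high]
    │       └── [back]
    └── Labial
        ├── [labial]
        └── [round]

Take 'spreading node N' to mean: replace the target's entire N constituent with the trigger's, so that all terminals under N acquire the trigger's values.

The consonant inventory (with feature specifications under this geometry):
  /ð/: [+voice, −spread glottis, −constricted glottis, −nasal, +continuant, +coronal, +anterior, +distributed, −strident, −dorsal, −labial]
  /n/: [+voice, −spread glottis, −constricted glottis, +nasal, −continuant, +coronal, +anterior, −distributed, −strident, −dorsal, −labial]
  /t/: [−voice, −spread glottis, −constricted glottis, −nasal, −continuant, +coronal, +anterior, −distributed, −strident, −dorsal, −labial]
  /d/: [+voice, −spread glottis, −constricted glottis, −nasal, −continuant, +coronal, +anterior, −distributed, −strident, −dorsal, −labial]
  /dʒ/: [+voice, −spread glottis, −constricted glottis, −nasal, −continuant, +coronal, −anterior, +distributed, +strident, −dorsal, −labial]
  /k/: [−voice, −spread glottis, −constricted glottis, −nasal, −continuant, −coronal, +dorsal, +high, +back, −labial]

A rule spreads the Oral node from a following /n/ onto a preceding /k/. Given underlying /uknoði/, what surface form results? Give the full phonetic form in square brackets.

Oral immediately or transitively dominates [coronal], [anterior], [distributed], [strident], [dorsal], [high], [back].
After delinking /k/'s Oral and linking /n/'s, the affected terminals become [+coronal], [+anterior], [−distributed], [−strident], [−dorsal]; [voice], [spread glottis], [constricted glottis], … (outside Oral) are retained from /k/.
This feature bundle is that of [t], so /uknoði/ surfaces as [utnoði].

[utnoði]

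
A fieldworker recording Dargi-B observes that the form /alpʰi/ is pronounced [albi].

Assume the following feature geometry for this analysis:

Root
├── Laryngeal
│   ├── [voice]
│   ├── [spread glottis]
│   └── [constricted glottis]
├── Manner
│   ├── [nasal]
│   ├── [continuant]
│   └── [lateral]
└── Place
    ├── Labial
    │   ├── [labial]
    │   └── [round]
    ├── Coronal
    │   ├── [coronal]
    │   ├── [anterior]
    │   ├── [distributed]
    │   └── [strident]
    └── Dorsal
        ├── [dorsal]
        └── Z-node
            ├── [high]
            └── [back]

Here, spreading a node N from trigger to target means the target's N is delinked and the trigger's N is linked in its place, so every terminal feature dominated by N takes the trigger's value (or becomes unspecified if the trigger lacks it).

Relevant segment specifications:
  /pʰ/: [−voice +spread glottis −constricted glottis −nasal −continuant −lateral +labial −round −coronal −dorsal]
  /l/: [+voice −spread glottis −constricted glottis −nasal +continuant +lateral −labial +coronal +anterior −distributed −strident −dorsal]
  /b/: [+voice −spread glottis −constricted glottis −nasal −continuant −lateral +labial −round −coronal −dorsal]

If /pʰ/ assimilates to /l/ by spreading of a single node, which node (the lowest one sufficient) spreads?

Laryngeal

The alternation /pʰ/ → [b] changes [voice], [spread glottis] and nothing else.
The smallest constituent containing every changed terminal is Laryngeal — each of its daughters lacks at least one of the affected features.
If Laryngeal spreads, every terminal under it takes /l/'s value, producing [b] as observed.
[coronal], [labial] — on which /l/ differs from /pʰ/ — are unchanged, so Root cannot have spread; the constituent is no larger than Laryngeal.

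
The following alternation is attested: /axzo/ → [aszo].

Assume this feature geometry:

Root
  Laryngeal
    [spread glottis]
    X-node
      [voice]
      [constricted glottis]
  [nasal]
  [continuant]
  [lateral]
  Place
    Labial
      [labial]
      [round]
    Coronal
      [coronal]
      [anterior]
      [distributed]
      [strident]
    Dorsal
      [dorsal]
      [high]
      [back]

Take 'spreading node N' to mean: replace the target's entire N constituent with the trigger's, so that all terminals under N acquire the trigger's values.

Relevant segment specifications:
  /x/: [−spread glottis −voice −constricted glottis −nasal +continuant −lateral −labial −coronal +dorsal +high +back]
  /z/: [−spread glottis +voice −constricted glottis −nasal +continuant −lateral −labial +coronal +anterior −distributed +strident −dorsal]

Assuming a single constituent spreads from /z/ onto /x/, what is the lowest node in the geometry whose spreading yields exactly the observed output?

Place

/x/ and [s] differ in [coronal], [anterior], [distributed], [strident], [dorsal], [high], [back]; every other specified feature is identical.
In this geometry the lowest node dominating all of them is Place: every daughter of Place dominates only a proper subset, so no lower node suffices.
If Place spreads, every terminal under it takes /z/'s value, producing [s] as observed.
Had Root spread, [voice] would have taken /z/'s value; it stays as in /x/, confirming the spreading constituent is exactly Place.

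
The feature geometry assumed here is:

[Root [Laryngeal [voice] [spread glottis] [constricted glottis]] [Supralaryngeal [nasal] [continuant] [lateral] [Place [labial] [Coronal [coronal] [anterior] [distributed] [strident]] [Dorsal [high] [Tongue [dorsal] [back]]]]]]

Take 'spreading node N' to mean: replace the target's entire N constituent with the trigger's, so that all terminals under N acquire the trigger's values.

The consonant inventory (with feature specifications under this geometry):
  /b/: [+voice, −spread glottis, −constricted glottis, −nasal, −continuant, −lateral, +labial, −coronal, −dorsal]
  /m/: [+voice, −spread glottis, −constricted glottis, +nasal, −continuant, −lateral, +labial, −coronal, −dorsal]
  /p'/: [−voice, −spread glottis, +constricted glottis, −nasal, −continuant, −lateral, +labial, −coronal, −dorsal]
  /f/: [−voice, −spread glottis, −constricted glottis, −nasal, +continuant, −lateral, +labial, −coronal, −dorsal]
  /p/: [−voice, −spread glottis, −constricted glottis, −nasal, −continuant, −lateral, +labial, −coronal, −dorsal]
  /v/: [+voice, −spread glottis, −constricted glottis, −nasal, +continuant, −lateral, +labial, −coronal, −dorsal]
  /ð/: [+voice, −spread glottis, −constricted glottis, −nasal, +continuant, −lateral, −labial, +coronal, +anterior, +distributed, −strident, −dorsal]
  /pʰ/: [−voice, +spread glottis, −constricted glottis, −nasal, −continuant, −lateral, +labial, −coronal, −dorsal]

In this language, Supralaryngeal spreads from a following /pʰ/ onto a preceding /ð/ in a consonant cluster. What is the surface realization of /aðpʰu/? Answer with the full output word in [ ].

[abpʰu]

Supralaryngeal immediately or transitively dominates [nasal], [continuant], [lateral], [labial], [coronal], [anterior], [distributed], [strident], [high], [dorsal], [back].
Spreading Supralaryngeal from /pʰ/ onto /ð/ replaces those values with /pʰ/'s: [−nasal], [−continuant], [−lateral], [+labial], [−coronal], [−dorsal]. Features outside Supralaryngeal ([voice], [spread glottis], [constricted glottis]) stay as in /ð/.
The resulting bundle matches /b/ in the inventory; substituting it for /ð/ gives [abpʰu].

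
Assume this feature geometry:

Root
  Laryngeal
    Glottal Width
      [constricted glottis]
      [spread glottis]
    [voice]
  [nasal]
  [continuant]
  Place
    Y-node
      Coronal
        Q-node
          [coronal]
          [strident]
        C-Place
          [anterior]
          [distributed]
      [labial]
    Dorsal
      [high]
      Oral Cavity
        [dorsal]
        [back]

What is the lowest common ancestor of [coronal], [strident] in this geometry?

[coronal]: Root ▹ Place ▹ Y-node ▹ Coronal ▹ Q-node ▹ [coronal].
[strident]: Root ▹ Place ▹ Y-node ▹ Coronal ▹ Q-node ▹ [strident].
The lowest node appearing on every path is Q-node; each proper daughter of Q-node fails to dominate at least one of the listed features.

Q-node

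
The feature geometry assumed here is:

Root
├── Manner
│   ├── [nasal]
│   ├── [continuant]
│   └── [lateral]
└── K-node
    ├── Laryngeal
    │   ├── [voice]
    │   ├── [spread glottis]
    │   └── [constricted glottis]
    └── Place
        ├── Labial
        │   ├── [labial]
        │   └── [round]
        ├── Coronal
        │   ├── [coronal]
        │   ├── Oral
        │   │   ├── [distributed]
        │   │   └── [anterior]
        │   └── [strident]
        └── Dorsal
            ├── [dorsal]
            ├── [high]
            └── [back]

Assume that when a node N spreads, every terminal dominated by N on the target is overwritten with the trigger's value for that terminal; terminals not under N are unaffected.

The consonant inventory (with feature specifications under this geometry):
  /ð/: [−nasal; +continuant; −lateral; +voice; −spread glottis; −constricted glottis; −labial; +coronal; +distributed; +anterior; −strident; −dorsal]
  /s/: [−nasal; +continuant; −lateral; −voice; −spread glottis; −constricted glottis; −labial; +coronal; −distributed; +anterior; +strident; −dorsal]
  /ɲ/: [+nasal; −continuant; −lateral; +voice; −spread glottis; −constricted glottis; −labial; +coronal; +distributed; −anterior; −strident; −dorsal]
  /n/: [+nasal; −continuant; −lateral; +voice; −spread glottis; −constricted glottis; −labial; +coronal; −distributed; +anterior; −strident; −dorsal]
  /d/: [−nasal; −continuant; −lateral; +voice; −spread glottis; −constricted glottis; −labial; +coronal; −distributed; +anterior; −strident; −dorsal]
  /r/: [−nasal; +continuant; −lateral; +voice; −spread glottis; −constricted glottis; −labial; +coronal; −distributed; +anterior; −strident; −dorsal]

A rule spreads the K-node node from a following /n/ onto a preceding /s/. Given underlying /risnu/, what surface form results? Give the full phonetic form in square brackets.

K-node immediately or transitively dominates [voice], [spread glottis], [constricted glottis], [labial], [round], [coronal], [distributed], [anterior], [strident], [dorsal], [high], [back].
Spreading K-node from /n/ onto /s/ replaces those values with /n/'s: [+voice], [−spread glottis], [−constricted glottis], [−labial], [+coronal], [−distributed], [+anterior], [−strident], [−dorsal]. Features outside K-node ([nasal], [continuant], [lateral]) stay as in /s/.
The resulting bundle matches /r/ in the inventory; substituting it for /s/ gives [rirnu].

[rirnu]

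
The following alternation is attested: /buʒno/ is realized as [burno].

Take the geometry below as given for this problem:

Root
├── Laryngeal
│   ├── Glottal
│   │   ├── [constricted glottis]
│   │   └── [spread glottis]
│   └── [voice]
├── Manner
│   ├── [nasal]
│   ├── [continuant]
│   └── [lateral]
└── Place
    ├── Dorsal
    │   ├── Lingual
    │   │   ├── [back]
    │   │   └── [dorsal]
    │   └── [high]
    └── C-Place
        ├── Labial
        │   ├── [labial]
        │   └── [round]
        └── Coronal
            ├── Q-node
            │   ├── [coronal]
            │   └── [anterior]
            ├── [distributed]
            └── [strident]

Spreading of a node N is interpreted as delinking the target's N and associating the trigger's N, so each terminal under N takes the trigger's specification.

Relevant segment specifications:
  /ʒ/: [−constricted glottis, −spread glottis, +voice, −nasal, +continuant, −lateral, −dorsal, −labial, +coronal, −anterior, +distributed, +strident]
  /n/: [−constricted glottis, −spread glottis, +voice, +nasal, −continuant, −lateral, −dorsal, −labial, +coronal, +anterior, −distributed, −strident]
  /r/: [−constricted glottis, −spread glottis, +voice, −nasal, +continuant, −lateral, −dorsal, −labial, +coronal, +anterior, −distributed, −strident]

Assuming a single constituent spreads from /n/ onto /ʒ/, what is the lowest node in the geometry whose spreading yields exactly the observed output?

/ʒ/ and [r] differ in [anterior], [distributed], [strident]; every other specified feature is identical.
In this geometry the lowest node dominating all of them is Coronal: every daughter of Coronal dominates only a proper subset, so no lower node suffices.
Spreading Coronal from /n/ overwrites each of those terminals with /n/'s values, yielding exactly [r].
Features on which the two segments disagree outside Coronal, such as [continuant], [nasal], are unchanged — nothing dominating them spread, and Coronal is the minimal sufficient constituent.

Coronal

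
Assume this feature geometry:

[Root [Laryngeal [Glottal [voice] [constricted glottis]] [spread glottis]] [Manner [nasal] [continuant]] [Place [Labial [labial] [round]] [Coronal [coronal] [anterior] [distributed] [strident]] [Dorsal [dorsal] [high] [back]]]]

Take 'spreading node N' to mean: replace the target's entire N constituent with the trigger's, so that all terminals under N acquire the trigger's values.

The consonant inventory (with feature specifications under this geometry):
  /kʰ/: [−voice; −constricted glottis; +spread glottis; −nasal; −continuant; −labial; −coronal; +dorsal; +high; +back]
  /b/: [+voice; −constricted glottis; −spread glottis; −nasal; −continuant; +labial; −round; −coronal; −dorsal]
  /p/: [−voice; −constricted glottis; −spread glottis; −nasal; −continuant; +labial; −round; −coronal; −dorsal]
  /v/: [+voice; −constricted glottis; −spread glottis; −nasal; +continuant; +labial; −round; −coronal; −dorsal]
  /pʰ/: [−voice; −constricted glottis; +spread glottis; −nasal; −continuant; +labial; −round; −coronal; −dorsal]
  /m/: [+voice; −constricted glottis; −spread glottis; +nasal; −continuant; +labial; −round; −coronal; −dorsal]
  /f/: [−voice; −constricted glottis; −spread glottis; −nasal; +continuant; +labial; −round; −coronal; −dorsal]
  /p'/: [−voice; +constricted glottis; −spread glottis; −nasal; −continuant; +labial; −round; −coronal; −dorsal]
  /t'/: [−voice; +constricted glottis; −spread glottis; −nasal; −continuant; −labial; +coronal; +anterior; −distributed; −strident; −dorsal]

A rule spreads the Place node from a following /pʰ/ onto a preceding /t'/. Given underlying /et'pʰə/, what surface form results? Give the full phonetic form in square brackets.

[ep'pʰə]

Terminals under Place in this geometry: [labial], [round], [coronal], [anterior], [distributed], [strident], [dorsal], [high], [back].
The target acquires /pʰ/'s values for everything under Place — [+labial], [−round], [−coronal], [−dorsal] — while keeping its own [voice], [constricted glottis], [spread glottis], ….
Among the inventory, only /p'/ has exactly this specification, giving the surface form [ep'pʰə].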